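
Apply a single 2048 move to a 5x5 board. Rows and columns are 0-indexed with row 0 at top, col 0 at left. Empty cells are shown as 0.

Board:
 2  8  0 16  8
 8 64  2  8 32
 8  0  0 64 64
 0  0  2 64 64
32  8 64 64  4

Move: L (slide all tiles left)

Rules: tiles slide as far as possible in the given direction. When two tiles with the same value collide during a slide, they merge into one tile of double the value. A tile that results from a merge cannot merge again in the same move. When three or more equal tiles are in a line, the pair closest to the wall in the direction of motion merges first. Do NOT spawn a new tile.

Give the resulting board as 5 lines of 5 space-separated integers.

Answer:   2   8  16   8   0
  8  64   2   8  32
  8 128   0   0   0
  2 128   0   0   0
 32   8 128   4   0

Derivation:
Slide left:
row 0: [2, 8, 0, 16, 8] -> [2, 8, 16, 8, 0]
row 1: [8, 64, 2, 8, 32] -> [8, 64, 2, 8, 32]
row 2: [8, 0, 0, 64, 64] -> [8, 128, 0, 0, 0]
row 3: [0, 0, 2, 64, 64] -> [2, 128, 0, 0, 0]
row 4: [32, 8, 64, 64, 4] -> [32, 8, 128, 4, 0]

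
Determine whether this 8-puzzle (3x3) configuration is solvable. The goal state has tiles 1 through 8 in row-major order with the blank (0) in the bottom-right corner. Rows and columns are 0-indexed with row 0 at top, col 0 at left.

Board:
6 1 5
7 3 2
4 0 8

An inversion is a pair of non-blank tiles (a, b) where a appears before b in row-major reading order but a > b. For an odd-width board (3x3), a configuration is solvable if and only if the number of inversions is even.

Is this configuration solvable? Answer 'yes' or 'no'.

Inversions (pairs i<j in row-major order where tile[i] > tile[j] > 0): 12
12 is even, so the puzzle is solvable.

Answer: yes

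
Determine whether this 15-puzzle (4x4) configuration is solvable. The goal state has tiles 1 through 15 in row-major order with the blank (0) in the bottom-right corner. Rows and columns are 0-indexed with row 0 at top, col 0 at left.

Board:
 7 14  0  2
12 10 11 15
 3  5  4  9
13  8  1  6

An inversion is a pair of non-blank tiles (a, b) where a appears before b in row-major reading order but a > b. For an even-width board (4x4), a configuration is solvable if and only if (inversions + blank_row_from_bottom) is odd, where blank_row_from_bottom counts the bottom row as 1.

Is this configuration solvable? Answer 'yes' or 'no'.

Inversions: 62
Blank is in row 0 (0-indexed from top), which is row 4 counting from the bottom (bottom = 1).
62 + 4 = 66, which is even, so the puzzle is not solvable.

Answer: no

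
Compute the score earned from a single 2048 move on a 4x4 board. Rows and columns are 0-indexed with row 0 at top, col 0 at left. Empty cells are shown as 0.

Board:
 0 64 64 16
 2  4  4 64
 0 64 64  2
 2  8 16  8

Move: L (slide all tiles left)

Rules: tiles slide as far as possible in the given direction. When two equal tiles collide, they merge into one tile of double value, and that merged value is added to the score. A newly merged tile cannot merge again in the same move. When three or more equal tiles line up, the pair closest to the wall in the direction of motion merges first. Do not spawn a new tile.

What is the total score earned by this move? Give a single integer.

Answer: 264

Derivation:
Slide left:
row 0: [0, 64, 64, 16] -> [128, 16, 0, 0]  score +128 (running 128)
row 1: [2, 4, 4, 64] -> [2, 8, 64, 0]  score +8 (running 136)
row 2: [0, 64, 64, 2] -> [128, 2, 0, 0]  score +128 (running 264)
row 3: [2, 8, 16, 8] -> [2, 8, 16, 8]  score +0 (running 264)
Board after move:
128  16   0   0
  2   8  64   0
128   2   0   0
  2   8  16   8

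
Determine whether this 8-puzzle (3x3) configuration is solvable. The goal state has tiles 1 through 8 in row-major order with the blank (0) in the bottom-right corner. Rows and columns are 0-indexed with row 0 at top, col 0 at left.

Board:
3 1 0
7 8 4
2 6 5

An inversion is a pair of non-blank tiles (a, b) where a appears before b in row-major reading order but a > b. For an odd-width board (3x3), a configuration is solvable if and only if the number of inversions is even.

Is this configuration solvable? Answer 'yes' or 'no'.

Answer: yes

Derivation:
Inversions (pairs i<j in row-major order where tile[i] > tile[j] > 0): 12
12 is even, so the puzzle is solvable.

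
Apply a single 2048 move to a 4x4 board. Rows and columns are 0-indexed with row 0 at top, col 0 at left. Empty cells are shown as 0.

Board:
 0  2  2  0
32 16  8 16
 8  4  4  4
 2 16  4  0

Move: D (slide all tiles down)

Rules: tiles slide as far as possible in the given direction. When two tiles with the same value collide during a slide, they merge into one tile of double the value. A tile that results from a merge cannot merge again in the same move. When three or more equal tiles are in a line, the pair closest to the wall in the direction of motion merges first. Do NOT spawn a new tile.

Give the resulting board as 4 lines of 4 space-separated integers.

Answer:  0  2  0  0
32 16  2  0
 8  4  8 16
 2 16  8  4

Derivation:
Slide down:
col 0: [0, 32, 8, 2] -> [0, 32, 8, 2]
col 1: [2, 16, 4, 16] -> [2, 16, 4, 16]
col 2: [2, 8, 4, 4] -> [0, 2, 8, 8]
col 3: [0, 16, 4, 0] -> [0, 0, 16, 4]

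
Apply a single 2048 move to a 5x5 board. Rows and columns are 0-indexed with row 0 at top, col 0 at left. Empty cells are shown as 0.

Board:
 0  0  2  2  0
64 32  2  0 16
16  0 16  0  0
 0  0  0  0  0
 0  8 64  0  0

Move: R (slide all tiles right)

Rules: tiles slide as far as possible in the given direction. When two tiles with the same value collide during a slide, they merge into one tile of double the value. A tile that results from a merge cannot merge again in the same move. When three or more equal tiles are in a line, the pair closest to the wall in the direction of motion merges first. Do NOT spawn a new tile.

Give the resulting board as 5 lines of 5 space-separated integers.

Answer:  0  0  0  0  4
 0 64 32  2 16
 0  0  0  0 32
 0  0  0  0  0
 0  0  0  8 64

Derivation:
Slide right:
row 0: [0, 0, 2, 2, 0] -> [0, 0, 0, 0, 4]
row 1: [64, 32, 2, 0, 16] -> [0, 64, 32, 2, 16]
row 2: [16, 0, 16, 0, 0] -> [0, 0, 0, 0, 32]
row 3: [0, 0, 0, 0, 0] -> [0, 0, 0, 0, 0]
row 4: [0, 8, 64, 0, 0] -> [0, 0, 0, 8, 64]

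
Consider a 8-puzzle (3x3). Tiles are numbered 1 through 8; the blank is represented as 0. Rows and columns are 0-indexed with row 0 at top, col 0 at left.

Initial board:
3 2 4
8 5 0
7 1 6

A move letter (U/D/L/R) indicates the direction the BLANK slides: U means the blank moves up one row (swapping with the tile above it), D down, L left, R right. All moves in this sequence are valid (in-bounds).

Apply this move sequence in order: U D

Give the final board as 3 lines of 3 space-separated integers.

After move 1 (U):
3 2 0
8 5 4
7 1 6

After move 2 (D):
3 2 4
8 5 0
7 1 6

Answer: 3 2 4
8 5 0
7 1 6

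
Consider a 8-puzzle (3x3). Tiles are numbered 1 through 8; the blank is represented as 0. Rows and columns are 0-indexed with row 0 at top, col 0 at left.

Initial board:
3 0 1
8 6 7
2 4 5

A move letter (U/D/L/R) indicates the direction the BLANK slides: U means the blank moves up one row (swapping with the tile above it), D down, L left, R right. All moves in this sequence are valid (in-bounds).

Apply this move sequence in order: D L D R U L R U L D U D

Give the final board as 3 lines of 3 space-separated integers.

Answer: 2 3 1
0 6 7
4 8 5

Derivation:
After move 1 (D):
3 6 1
8 0 7
2 4 5

After move 2 (L):
3 6 1
0 8 7
2 4 5

After move 3 (D):
3 6 1
2 8 7
0 4 5

After move 4 (R):
3 6 1
2 8 7
4 0 5

After move 5 (U):
3 6 1
2 0 7
4 8 5

After move 6 (L):
3 6 1
0 2 7
4 8 5

After move 7 (R):
3 6 1
2 0 7
4 8 5

After move 8 (U):
3 0 1
2 6 7
4 8 5

After move 9 (L):
0 3 1
2 6 7
4 8 5

After move 10 (D):
2 3 1
0 6 7
4 8 5

After move 11 (U):
0 3 1
2 6 7
4 8 5

After move 12 (D):
2 3 1
0 6 7
4 8 5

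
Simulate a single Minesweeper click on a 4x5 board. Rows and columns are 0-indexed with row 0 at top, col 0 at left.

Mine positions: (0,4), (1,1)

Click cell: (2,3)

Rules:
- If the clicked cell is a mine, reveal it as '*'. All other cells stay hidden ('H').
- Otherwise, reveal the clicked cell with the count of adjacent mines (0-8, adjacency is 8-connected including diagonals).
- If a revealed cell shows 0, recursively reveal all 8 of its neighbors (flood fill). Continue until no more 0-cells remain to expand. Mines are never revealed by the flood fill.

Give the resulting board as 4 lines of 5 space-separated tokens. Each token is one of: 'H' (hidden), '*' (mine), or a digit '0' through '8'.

H H H H H
H H 1 1 1
1 1 1 0 0
0 0 0 0 0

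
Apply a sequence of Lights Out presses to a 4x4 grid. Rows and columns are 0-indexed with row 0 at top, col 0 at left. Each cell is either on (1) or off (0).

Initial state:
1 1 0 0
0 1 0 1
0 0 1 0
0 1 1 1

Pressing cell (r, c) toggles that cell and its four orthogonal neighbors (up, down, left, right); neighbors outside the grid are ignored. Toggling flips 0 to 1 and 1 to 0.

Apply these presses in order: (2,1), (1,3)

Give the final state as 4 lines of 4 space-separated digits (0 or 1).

After press 1 at (2,1):
1 1 0 0
0 0 0 1
1 1 0 0
0 0 1 1

After press 2 at (1,3):
1 1 0 1
0 0 1 0
1 1 0 1
0 0 1 1

Answer: 1 1 0 1
0 0 1 0
1 1 0 1
0 0 1 1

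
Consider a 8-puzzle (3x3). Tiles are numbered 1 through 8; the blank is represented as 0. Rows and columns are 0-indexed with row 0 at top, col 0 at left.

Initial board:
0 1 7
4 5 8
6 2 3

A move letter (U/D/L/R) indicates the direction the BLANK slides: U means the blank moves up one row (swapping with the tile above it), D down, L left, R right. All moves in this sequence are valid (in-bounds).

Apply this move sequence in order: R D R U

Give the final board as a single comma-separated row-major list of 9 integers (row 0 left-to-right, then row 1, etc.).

Answer: 1, 5, 0, 4, 8, 7, 6, 2, 3

Derivation:
After move 1 (R):
1 0 7
4 5 8
6 2 3

After move 2 (D):
1 5 7
4 0 8
6 2 3

After move 3 (R):
1 5 7
4 8 0
6 2 3

After move 4 (U):
1 5 0
4 8 7
6 2 3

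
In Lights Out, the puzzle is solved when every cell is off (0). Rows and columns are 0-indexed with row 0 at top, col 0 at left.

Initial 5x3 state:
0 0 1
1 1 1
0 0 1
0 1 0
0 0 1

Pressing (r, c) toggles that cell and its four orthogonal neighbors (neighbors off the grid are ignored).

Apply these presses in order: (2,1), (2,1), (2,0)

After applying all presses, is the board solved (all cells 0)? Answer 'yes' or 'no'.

Answer: no

Derivation:
After press 1 at (2,1):
0 0 1
1 0 1
1 1 0
0 0 0
0 0 1

After press 2 at (2,1):
0 0 1
1 1 1
0 0 1
0 1 0
0 0 1

After press 3 at (2,0):
0 0 1
0 1 1
1 1 1
1 1 0
0 0 1

Lights still on: 9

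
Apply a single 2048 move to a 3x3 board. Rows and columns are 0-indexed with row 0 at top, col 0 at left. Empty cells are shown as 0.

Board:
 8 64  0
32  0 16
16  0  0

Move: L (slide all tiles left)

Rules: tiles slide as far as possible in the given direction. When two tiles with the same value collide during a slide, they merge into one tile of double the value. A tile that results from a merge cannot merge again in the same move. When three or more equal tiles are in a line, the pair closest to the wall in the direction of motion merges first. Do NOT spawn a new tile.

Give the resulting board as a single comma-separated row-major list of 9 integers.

Slide left:
row 0: [8, 64, 0] -> [8, 64, 0]
row 1: [32, 0, 16] -> [32, 16, 0]
row 2: [16, 0, 0] -> [16, 0, 0]

Answer: 8, 64, 0, 32, 16, 0, 16, 0, 0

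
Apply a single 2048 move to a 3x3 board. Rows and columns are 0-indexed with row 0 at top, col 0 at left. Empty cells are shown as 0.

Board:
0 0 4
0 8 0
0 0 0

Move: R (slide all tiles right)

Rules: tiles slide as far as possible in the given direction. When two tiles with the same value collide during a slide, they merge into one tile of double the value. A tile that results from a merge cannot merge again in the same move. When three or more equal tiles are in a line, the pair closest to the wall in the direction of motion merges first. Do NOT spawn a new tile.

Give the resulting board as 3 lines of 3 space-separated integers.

Answer: 0 0 4
0 0 8
0 0 0

Derivation:
Slide right:
row 0: [0, 0, 4] -> [0, 0, 4]
row 1: [0, 8, 0] -> [0, 0, 8]
row 2: [0, 0, 0] -> [0, 0, 0]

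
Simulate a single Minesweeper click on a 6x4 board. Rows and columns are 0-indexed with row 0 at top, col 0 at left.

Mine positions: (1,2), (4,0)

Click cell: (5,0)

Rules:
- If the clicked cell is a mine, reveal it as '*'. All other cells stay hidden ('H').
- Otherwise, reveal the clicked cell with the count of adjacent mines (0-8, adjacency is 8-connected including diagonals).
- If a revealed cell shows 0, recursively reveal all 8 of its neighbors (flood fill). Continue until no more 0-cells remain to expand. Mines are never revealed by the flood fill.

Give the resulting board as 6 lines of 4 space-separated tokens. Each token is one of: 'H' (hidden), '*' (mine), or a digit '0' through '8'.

H H H H
H H H H
H H H H
H H H H
H H H H
1 H H H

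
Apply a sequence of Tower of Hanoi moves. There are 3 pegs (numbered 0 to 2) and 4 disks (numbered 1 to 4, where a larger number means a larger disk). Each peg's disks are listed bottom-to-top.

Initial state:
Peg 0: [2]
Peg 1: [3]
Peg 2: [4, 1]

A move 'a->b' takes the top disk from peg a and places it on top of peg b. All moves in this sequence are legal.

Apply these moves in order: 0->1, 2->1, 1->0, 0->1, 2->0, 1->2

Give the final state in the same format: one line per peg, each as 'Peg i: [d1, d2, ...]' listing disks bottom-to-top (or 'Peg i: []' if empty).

Answer: Peg 0: [4]
Peg 1: [3, 2]
Peg 2: [1]

Derivation:
After move 1 (0->1):
Peg 0: []
Peg 1: [3, 2]
Peg 2: [4, 1]

After move 2 (2->1):
Peg 0: []
Peg 1: [3, 2, 1]
Peg 2: [4]

After move 3 (1->0):
Peg 0: [1]
Peg 1: [3, 2]
Peg 2: [4]

After move 4 (0->1):
Peg 0: []
Peg 1: [3, 2, 1]
Peg 2: [4]

After move 5 (2->0):
Peg 0: [4]
Peg 1: [3, 2, 1]
Peg 2: []

After move 6 (1->2):
Peg 0: [4]
Peg 1: [3, 2]
Peg 2: [1]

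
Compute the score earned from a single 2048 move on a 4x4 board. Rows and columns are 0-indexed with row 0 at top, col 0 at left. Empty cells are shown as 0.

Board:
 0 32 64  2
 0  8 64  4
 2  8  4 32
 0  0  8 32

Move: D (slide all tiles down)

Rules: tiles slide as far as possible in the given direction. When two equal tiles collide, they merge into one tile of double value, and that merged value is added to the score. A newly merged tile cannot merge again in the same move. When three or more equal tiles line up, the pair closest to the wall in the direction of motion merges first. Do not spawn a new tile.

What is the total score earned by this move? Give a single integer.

Answer: 208

Derivation:
Slide down:
col 0: [0, 0, 2, 0] -> [0, 0, 0, 2]  score +0 (running 0)
col 1: [32, 8, 8, 0] -> [0, 0, 32, 16]  score +16 (running 16)
col 2: [64, 64, 4, 8] -> [0, 128, 4, 8]  score +128 (running 144)
col 3: [2, 4, 32, 32] -> [0, 2, 4, 64]  score +64 (running 208)
Board after move:
  0   0   0   0
  0   0 128   2
  0  32   4   4
  2  16   8  64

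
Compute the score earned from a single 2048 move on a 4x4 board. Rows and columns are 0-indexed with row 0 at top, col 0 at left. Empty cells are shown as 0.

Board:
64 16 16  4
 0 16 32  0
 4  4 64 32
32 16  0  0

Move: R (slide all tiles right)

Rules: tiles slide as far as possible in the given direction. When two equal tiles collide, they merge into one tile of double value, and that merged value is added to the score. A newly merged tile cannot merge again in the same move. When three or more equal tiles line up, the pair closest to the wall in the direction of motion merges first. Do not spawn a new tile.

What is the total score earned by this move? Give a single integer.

Answer: 40

Derivation:
Slide right:
row 0: [64, 16, 16, 4] -> [0, 64, 32, 4]  score +32 (running 32)
row 1: [0, 16, 32, 0] -> [0, 0, 16, 32]  score +0 (running 32)
row 2: [4, 4, 64, 32] -> [0, 8, 64, 32]  score +8 (running 40)
row 3: [32, 16, 0, 0] -> [0, 0, 32, 16]  score +0 (running 40)
Board after move:
 0 64 32  4
 0  0 16 32
 0  8 64 32
 0  0 32 16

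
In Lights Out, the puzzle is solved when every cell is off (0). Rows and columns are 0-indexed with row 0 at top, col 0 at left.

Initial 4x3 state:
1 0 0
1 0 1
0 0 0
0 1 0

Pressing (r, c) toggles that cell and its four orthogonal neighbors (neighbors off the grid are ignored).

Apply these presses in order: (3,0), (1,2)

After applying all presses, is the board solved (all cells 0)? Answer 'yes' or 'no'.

Answer: no

Derivation:
After press 1 at (3,0):
1 0 0
1 0 1
1 0 0
1 0 0

After press 2 at (1,2):
1 0 1
1 1 0
1 0 1
1 0 0

Lights still on: 7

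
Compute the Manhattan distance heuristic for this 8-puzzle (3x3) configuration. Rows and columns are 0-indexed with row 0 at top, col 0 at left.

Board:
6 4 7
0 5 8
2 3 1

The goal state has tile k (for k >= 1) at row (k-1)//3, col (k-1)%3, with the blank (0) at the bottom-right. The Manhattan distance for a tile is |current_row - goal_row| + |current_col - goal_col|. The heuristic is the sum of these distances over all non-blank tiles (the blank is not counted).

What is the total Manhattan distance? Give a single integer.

Answer: 21

Derivation:
Tile 6: at (0,0), goal (1,2), distance |0-1|+|0-2| = 3
Tile 4: at (0,1), goal (1,0), distance |0-1|+|1-0| = 2
Tile 7: at (0,2), goal (2,0), distance |0-2|+|2-0| = 4
Tile 5: at (1,1), goal (1,1), distance |1-1|+|1-1| = 0
Tile 8: at (1,2), goal (2,1), distance |1-2|+|2-1| = 2
Tile 2: at (2,0), goal (0,1), distance |2-0|+|0-1| = 3
Tile 3: at (2,1), goal (0,2), distance |2-0|+|1-2| = 3
Tile 1: at (2,2), goal (0,0), distance |2-0|+|2-0| = 4
Sum: 3 + 2 + 4 + 0 + 2 + 3 + 3 + 4 = 21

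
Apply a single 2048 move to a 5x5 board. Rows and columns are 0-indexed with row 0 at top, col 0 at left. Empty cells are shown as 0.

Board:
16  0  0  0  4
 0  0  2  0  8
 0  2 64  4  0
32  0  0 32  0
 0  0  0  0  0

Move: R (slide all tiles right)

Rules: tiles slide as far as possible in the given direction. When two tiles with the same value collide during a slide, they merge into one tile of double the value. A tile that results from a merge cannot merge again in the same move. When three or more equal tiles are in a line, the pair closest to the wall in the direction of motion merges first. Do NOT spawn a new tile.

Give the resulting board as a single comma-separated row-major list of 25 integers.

Answer: 0, 0, 0, 16, 4, 0, 0, 0, 2, 8, 0, 0, 2, 64, 4, 0, 0, 0, 0, 64, 0, 0, 0, 0, 0

Derivation:
Slide right:
row 0: [16, 0, 0, 0, 4] -> [0, 0, 0, 16, 4]
row 1: [0, 0, 2, 0, 8] -> [0, 0, 0, 2, 8]
row 2: [0, 2, 64, 4, 0] -> [0, 0, 2, 64, 4]
row 3: [32, 0, 0, 32, 0] -> [0, 0, 0, 0, 64]
row 4: [0, 0, 0, 0, 0] -> [0, 0, 0, 0, 0]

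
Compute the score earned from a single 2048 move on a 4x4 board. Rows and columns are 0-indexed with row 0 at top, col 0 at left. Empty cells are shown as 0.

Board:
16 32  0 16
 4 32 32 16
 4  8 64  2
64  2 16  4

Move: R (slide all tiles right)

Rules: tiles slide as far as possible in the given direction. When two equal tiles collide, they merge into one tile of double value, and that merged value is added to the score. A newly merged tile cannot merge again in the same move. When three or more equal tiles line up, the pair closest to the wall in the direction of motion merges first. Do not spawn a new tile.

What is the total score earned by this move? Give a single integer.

Slide right:
row 0: [16, 32, 0, 16] -> [0, 16, 32, 16]  score +0 (running 0)
row 1: [4, 32, 32, 16] -> [0, 4, 64, 16]  score +64 (running 64)
row 2: [4, 8, 64, 2] -> [4, 8, 64, 2]  score +0 (running 64)
row 3: [64, 2, 16, 4] -> [64, 2, 16, 4]  score +0 (running 64)
Board after move:
 0 16 32 16
 0  4 64 16
 4  8 64  2
64  2 16  4

Answer: 64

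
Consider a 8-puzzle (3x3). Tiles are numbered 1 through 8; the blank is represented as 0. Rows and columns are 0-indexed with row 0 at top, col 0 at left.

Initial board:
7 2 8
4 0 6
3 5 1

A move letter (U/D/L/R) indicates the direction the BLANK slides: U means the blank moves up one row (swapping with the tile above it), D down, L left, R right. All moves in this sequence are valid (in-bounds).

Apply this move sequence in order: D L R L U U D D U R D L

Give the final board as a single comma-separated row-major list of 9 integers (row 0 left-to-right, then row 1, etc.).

After move 1 (D):
7 2 8
4 5 6
3 0 1

After move 2 (L):
7 2 8
4 5 6
0 3 1

After move 3 (R):
7 2 8
4 5 6
3 0 1

After move 4 (L):
7 2 8
4 5 6
0 3 1

After move 5 (U):
7 2 8
0 5 6
4 3 1

After move 6 (U):
0 2 8
7 5 6
4 3 1

After move 7 (D):
7 2 8
0 5 6
4 3 1

After move 8 (D):
7 2 8
4 5 6
0 3 1

After move 9 (U):
7 2 8
0 5 6
4 3 1

After move 10 (R):
7 2 8
5 0 6
4 3 1

After move 11 (D):
7 2 8
5 3 6
4 0 1

After move 12 (L):
7 2 8
5 3 6
0 4 1

Answer: 7, 2, 8, 5, 3, 6, 0, 4, 1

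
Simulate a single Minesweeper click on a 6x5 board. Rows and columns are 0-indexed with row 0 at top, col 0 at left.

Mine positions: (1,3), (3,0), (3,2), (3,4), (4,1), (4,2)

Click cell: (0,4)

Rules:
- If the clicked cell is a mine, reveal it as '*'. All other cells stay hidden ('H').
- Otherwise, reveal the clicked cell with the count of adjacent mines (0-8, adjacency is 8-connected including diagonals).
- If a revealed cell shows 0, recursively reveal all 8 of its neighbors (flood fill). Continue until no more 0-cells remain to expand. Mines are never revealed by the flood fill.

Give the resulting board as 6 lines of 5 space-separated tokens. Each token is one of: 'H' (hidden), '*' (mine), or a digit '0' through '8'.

H H H H 1
H H H H H
H H H H H
H H H H H
H H H H H
H H H H H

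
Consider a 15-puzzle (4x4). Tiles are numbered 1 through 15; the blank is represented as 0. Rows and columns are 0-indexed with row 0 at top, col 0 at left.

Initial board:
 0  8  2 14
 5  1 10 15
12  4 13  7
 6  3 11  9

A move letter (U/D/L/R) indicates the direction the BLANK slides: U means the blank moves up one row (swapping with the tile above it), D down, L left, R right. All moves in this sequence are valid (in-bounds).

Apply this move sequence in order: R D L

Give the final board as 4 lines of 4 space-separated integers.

Answer:  8  1  2 14
 0  5 10 15
12  4 13  7
 6  3 11  9

Derivation:
After move 1 (R):
 8  0  2 14
 5  1 10 15
12  4 13  7
 6  3 11  9

After move 2 (D):
 8  1  2 14
 5  0 10 15
12  4 13  7
 6  3 11  9

After move 3 (L):
 8  1  2 14
 0  5 10 15
12  4 13  7
 6  3 11  9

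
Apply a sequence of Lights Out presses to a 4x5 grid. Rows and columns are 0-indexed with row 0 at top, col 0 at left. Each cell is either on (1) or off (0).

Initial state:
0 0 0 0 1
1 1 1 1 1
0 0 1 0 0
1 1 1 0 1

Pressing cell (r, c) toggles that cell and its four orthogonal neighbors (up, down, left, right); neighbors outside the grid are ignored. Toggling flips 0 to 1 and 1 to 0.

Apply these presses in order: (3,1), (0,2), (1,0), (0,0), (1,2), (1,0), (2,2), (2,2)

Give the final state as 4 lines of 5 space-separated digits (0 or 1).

After press 1 at (3,1):
0 0 0 0 1
1 1 1 1 1
0 1 1 0 0
0 0 0 0 1

After press 2 at (0,2):
0 1 1 1 1
1 1 0 1 1
0 1 1 0 0
0 0 0 0 1

After press 3 at (1,0):
1 1 1 1 1
0 0 0 1 1
1 1 1 0 0
0 0 0 0 1

After press 4 at (0,0):
0 0 1 1 1
1 0 0 1 1
1 1 1 0 0
0 0 0 0 1

After press 5 at (1,2):
0 0 0 1 1
1 1 1 0 1
1 1 0 0 0
0 0 0 0 1

After press 6 at (1,0):
1 0 0 1 1
0 0 1 0 1
0 1 0 0 0
0 0 0 0 1

After press 7 at (2,2):
1 0 0 1 1
0 0 0 0 1
0 0 1 1 0
0 0 1 0 1

After press 8 at (2,2):
1 0 0 1 1
0 0 1 0 1
0 1 0 0 0
0 0 0 0 1

Answer: 1 0 0 1 1
0 0 1 0 1
0 1 0 0 0
0 0 0 0 1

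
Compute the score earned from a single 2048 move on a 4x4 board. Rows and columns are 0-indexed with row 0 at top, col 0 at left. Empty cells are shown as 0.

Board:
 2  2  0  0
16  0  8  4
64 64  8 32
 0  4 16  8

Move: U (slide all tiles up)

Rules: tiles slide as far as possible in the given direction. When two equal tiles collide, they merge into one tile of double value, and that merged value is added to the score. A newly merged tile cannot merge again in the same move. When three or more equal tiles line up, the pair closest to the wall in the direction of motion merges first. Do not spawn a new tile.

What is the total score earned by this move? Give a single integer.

Slide up:
col 0: [2, 16, 64, 0] -> [2, 16, 64, 0]  score +0 (running 0)
col 1: [2, 0, 64, 4] -> [2, 64, 4, 0]  score +0 (running 0)
col 2: [0, 8, 8, 16] -> [16, 16, 0, 0]  score +16 (running 16)
col 3: [0, 4, 32, 8] -> [4, 32, 8, 0]  score +0 (running 16)
Board after move:
 2  2 16  4
16 64 16 32
64  4  0  8
 0  0  0  0

Answer: 16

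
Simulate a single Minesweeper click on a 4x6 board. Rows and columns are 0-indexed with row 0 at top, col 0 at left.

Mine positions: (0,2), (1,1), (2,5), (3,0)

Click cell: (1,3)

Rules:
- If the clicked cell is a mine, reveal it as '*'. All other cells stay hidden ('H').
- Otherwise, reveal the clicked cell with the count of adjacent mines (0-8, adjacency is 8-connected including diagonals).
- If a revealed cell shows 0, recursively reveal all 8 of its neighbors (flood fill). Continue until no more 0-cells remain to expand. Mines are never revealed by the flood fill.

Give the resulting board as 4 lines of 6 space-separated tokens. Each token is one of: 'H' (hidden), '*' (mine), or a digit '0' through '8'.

H H H H H H
H H H 1 H H
H H H H H H
H H H H H H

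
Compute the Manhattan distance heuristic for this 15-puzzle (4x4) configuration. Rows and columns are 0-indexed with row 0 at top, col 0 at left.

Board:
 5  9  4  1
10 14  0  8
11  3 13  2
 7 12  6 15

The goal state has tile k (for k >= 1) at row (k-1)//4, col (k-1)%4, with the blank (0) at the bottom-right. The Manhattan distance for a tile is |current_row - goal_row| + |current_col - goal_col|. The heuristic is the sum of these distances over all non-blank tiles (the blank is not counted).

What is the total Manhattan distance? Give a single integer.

Answer: 35

Derivation:
Tile 5: (0,0)->(1,0) = 1
Tile 9: (0,1)->(2,0) = 3
Tile 4: (0,2)->(0,3) = 1
Tile 1: (0,3)->(0,0) = 3
Tile 10: (1,0)->(2,1) = 2
Tile 14: (1,1)->(3,1) = 2
Tile 8: (1,3)->(1,3) = 0
Tile 11: (2,0)->(2,2) = 2
Tile 3: (2,1)->(0,2) = 3
Tile 13: (2,2)->(3,0) = 3
Tile 2: (2,3)->(0,1) = 4
Tile 7: (3,0)->(1,2) = 4
Tile 12: (3,1)->(2,3) = 3
Tile 6: (3,2)->(1,1) = 3
Tile 15: (3,3)->(3,2) = 1
Sum: 1 + 3 + 1 + 3 + 2 + 2 + 0 + 2 + 3 + 3 + 4 + 4 + 3 + 3 + 1 = 35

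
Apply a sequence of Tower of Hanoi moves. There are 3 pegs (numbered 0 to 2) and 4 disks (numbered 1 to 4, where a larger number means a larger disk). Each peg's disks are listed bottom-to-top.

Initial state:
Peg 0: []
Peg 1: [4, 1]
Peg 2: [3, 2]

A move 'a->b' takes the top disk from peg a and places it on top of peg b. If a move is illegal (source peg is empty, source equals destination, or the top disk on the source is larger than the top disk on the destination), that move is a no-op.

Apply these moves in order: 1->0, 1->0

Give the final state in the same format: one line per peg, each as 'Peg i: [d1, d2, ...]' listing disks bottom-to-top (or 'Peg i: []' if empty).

After move 1 (1->0):
Peg 0: [1]
Peg 1: [4]
Peg 2: [3, 2]

After move 2 (1->0):
Peg 0: [1]
Peg 1: [4]
Peg 2: [3, 2]

Answer: Peg 0: [1]
Peg 1: [4]
Peg 2: [3, 2]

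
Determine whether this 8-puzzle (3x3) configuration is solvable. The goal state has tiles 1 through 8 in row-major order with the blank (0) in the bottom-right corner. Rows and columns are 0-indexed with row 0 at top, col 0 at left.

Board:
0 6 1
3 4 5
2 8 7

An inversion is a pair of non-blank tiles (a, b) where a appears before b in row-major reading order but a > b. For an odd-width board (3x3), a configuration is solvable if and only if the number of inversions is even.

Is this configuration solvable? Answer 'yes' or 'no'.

Inversions (pairs i<j in row-major order where tile[i] > tile[j] > 0): 9
9 is odd, so the puzzle is not solvable.

Answer: no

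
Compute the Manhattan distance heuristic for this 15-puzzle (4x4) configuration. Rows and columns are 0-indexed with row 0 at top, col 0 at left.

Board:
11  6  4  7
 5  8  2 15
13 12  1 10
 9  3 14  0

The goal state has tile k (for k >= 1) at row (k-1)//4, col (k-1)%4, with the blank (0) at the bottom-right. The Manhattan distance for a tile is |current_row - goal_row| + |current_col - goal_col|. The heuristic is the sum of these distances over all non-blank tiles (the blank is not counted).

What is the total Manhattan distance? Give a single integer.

Tile 11: (0,0)->(2,2) = 4
Tile 6: (0,1)->(1,1) = 1
Tile 4: (0,2)->(0,3) = 1
Tile 7: (0,3)->(1,2) = 2
Tile 5: (1,0)->(1,0) = 0
Tile 8: (1,1)->(1,3) = 2
Tile 2: (1,2)->(0,1) = 2
Tile 15: (1,3)->(3,2) = 3
Tile 13: (2,0)->(3,0) = 1
Tile 12: (2,1)->(2,3) = 2
Tile 1: (2,2)->(0,0) = 4
Tile 10: (2,3)->(2,1) = 2
Tile 9: (3,0)->(2,0) = 1
Tile 3: (3,1)->(0,2) = 4
Tile 14: (3,2)->(3,1) = 1
Sum: 4 + 1 + 1 + 2 + 0 + 2 + 2 + 3 + 1 + 2 + 4 + 2 + 1 + 4 + 1 = 30

Answer: 30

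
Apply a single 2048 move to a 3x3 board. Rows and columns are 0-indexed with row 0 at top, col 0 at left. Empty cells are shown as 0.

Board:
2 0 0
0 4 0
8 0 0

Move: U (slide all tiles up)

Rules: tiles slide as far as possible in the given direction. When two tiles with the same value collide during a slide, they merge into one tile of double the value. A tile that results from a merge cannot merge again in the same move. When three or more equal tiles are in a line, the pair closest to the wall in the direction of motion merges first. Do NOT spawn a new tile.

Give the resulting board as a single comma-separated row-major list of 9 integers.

Slide up:
col 0: [2, 0, 8] -> [2, 8, 0]
col 1: [0, 4, 0] -> [4, 0, 0]
col 2: [0, 0, 0] -> [0, 0, 0]

Answer: 2, 4, 0, 8, 0, 0, 0, 0, 0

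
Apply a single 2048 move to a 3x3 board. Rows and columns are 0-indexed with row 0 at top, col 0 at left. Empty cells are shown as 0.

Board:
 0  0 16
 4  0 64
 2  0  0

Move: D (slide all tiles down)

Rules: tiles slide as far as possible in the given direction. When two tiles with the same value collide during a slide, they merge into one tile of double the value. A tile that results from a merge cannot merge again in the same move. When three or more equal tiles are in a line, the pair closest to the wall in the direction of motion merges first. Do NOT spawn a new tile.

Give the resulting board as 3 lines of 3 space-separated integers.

Answer:  0  0  0
 4  0 16
 2  0 64

Derivation:
Slide down:
col 0: [0, 4, 2] -> [0, 4, 2]
col 1: [0, 0, 0] -> [0, 0, 0]
col 2: [16, 64, 0] -> [0, 16, 64]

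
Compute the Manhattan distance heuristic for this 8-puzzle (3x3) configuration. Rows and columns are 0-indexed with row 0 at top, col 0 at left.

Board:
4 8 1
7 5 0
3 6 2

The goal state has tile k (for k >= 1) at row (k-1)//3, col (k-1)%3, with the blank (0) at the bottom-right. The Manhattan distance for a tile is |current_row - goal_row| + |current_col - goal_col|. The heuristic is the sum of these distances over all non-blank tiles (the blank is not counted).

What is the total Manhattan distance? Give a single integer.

Answer: 15

Derivation:
Tile 4: (0,0)->(1,0) = 1
Tile 8: (0,1)->(2,1) = 2
Tile 1: (0,2)->(0,0) = 2
Tile 7: (1,0)->(2,0) = 1
Tile 5: (1,1)->(1,1) = 0
Tile 3: (2,0)->(0,2) = 4
Tile 6: (2,1)->(1,2) = 2
Tile 2: (2,2)->(0,1) = 3
Sum: 1 + 2 + 2 + 1 + 0 + 4 + 2 + 3 = 15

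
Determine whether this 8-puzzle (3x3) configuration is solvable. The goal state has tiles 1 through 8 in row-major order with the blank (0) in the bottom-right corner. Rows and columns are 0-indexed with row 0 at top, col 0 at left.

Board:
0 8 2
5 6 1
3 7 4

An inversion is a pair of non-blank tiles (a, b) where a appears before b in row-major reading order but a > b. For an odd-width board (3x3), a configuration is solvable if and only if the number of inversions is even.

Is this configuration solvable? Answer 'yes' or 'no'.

Inversions (pairs i<j in row-major order where tile[i] > tile[j] > 0): 15
15 is odd, so the puzzle is not solvable.

Answer: no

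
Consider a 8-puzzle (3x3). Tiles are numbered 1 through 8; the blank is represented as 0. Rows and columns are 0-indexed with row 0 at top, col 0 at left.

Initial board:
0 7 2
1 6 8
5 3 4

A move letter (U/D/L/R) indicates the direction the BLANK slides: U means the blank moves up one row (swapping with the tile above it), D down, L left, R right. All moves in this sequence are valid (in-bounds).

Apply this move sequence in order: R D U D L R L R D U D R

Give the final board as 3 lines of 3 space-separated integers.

After move 1 (R):
7 0 2
1 6 8
5 3 4

After move 2 (D):
7 6 2
1 0 8
5 3 4

After move 3 (U):
7 0 2
1 6 8
5 3 4

After move 4 (D):
7 6 2
1 0 8
5 3 4

After move 5 (L):
7 6 2
0 1 8
5 3 4

After move 6 (R):
7 6 2
1 0 8
5 3 4

After move 7 (L):
7 6 2
0 1 8
5 3 4

After move 8 (R):
7 6 2
1 0 8
5 3 4

After move 9 (D):
7 6 2
1 3 8
5 0 4

After move 10 (U):
7 6 2
1 0 8
5 3 4

After move 11 (D):
7 6 2
1 3 8
5 0 4

After move 12 (R):
7 6 2
1 3 8
5 4 0

Answer: 7 6 2
1 3 8
5 4 0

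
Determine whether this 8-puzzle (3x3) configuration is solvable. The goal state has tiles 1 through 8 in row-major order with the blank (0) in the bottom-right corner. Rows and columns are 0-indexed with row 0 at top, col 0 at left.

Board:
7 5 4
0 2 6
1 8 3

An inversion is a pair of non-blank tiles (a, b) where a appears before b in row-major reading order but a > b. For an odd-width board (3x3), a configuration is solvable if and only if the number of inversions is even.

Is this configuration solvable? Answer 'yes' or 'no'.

Inversions (pairs i<j in row-major order where tile[i] > tile[j] > 0): 17
17 is odd, so the puzzle is not solvable.

Answer: no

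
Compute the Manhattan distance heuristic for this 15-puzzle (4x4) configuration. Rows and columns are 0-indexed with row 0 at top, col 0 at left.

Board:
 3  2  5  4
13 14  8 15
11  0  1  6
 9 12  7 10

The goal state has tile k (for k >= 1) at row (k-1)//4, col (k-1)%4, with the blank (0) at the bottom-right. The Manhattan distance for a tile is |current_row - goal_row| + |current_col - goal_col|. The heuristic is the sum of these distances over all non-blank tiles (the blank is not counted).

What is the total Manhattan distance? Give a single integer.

Tile 3: (0,0)->(0,2) = 2
Tile 2: (0,1)->(0,1) = 0
Tile 5: (0,2)->(1,0) = 3
Tile 4: (0,3)->(0,3) = 0
Tile 13: (1,0)->(3,0) = 2
Tile 14: (1,1)->(3,1) = 2
Tile 8: (1,2)->(1,3) = 1
Tile 15: (1,3)->(3,2) = 3
Tile 11: (2,0)->(2,2) = 2
Tile 1: (2,2)->(0,0) = 4
Tile 6: (2,3)->(1,1) = 3
Tile 9: (3,0)->(2,0) = 1
Tile 12: (3,1)->(2,3) = 3
Tile 7: (3,2)->(1,2) = 2
Tile 10: (3,3)->(2,1) = 3
Sum: 2 + 0 + 3 + 0 + 2 + 2 + 1 + 3 + 2 + 4 + 3 + 1 + 3 + 2 + 3 = 31

Answer: 31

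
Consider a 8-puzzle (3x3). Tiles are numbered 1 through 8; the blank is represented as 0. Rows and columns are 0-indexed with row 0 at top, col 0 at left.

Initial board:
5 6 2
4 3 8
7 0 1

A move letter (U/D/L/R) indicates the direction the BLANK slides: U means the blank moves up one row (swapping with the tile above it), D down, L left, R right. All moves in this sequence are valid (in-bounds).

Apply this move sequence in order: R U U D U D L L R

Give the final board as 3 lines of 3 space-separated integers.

After move 1 (R):
5 6 2
4 3 8
7 1 0

After move 2 (U):
5 6 2
4 3 0
7 1 8

After move 3 (U):
5 6 0
4 3 2
7 1 8

After move 4 (D):
5 6 2
4 3 0
7 1 8

After move 5 (U):
5 6 0
4 3 2
7 1 8

After move 6 (D):
5 6 2
4 3 0
7 1 8

After move 7 (L):
5 6 2
4 0 3
7 1 8

After move 8 (L):
5 6 2
0 4 3
7 1 8

After move 9 (R):
5 6 2
4 0 3
7 1 8

Answer: 5 6 2
4 0 3
7 1 8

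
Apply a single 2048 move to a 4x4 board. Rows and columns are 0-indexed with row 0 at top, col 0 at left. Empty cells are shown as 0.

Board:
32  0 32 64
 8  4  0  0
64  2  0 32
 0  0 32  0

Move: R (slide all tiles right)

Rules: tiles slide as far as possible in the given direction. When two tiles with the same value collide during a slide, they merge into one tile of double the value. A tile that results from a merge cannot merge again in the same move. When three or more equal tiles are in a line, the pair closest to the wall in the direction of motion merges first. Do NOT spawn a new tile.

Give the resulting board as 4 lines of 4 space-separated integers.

Answer:  0  0 64 64
 0  0  8  4
 0 64  2 32
 0  0  0 32

Derivation:
Slide right:
row 0: [32, 0, 32, 64] -> [0, 0, 64, 64]
row 1: [8, 4, 0, 0] -> [0, 0, 8, 4]
row 2: [64, 2, 0, 32] -> [0, 64, 2, 32]
row 3: [0, 0, 32, 0] -> [0, 0, 0, 32]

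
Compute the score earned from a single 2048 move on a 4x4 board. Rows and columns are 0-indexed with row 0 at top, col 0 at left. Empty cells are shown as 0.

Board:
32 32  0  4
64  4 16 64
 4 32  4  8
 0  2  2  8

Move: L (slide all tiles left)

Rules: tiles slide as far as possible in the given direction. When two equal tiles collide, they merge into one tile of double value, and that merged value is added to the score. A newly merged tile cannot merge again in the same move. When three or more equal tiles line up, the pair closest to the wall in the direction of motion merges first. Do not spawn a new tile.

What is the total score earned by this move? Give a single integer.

Answer: 68

Derivation:
Slide left:
row 0: [32, 32, 0, 4] -> [64, 4, 0, 0]  score +64 (running 64)
row 1: [64, 4, 16, 64] -> [64, 4, 16, 64]  score +0 (running 64)
row 2: [4, 32, 4, 8] -> [4, 32, 4, 8]  score +0 (running 64)
row 3: [0, 2, 2, 8] -> [4, 8, 0, 0]  score +4 (running 68)
Board after move:
64  4  0  0
64  4 16 64
 4 32  4  8
 4  8  0  0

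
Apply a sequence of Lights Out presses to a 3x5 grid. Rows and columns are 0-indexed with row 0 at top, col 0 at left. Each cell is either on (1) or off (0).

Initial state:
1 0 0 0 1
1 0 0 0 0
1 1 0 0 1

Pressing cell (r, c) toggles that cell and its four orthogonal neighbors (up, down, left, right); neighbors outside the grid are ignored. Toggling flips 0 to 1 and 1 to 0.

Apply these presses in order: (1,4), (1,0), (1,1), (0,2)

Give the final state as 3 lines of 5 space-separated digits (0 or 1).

After press 1 at (1,4):
1 0 0 0 0
1 0 0 1 1
1 1 0 0 0

After press 2 at (1,0):
0 0 0 0 0
0 1 0 1 1
0 1 0 0 0

After press 3 at (1,1):
0 1 0 0 0
1 0 1 1 1
0 0 0 0 0

After press 4 at (0,2):
0 0 1 1 0
1 0 0 1 1
0 0 0 0 0

Answer: 0 0 1 1 0
1 0 0 1 1
0 0 0 0 0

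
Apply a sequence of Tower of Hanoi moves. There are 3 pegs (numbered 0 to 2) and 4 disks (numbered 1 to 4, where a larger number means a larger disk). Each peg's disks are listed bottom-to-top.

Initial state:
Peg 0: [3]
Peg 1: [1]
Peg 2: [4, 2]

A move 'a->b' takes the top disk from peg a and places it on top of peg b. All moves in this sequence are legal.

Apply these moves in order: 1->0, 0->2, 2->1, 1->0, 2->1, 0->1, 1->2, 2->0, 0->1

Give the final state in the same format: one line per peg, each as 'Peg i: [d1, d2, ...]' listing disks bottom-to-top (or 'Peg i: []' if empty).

After move 1 (1->0):
Peg 0: [3, 1]
Peg 1: []
Peg 2: [4, 2]

After move 2 (0->2):
Peg 0: [3]
Peg 1: []
Peg 2: [4, 2, 1]

After move 3 (2->1):
Peg 0: [3]
Peg 1: [1]
Peg 2: [4, 2]

After move 4 (1->0):
Peg 0: [3, 1]
Peg 1: []
Peg 2: [4, 2]

After move 5 (2->1):
Peg 0: [3, 1]
Peg 1: [2]
Peg 2: [4]

After move 6 (0->1):
Peg 0: [3]
Peg 1: [2, 1]
Peg 2: [4]

After move 7 (1->2):
Peg 0: [3]
Peg 1: [2]
Peg 2: [4, 1]

After move 8 (2->0):
Peg 0: [3, 1]
Peg 1: [2]
Peg 2: [4]

After move 9 (0->1):
Peg 0: [3]
Peg 1: [2, 1]
Peg 2: [4]

Answer: Peg 0: [3]
Peg 1: [2, 1]
Peg 2: [4]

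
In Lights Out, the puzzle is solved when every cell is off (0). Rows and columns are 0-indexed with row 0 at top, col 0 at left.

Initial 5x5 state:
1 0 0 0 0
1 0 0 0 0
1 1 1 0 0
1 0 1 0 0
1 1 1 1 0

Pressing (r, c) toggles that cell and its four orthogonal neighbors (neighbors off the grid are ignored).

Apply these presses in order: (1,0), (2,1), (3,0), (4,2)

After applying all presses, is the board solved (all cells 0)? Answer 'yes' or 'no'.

Answer: yes

Derivation:
After press 1 at (1,0):
0 0 0 0 0
0 1 0 0 0
0 1 1 0 0
1 0 1 0 0
1 1 1 1 0

After press 2 at (2,1):
0 0 0 0 0
0 0 0 0 0
1 0 0 0 0
1 1 1 0 0
1 1 1 1 0

After press 3 at (3,0):
0 0 0 0 0
0 0 0 0 0
0 0 0 0 0
0 0 1 0 0
0 1 1 1 0

After press 4 at (4,2):
0 0 0 0 0
0 0 0 0 0
0 0 0 0 0
0 0 0 0 0
0 0 0 0 0

Lights still on: 0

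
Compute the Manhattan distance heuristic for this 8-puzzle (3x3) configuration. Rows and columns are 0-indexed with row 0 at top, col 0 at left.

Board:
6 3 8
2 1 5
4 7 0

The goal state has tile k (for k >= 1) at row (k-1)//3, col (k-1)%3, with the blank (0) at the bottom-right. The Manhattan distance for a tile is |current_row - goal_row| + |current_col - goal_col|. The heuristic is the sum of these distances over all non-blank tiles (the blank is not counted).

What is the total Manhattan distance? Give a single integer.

Tile 6: at (0,0), goal (1,2), distance |0-1|+|0-2| = 3
Tile 3: at (0,1), goal (0,2), distance |0-0|+|1-2| = 1
Tile 8: at (0,2), goal (2,1), distance |0-2|+|2-1| = 3
Tile 2: at (1,0), goal (0,1), distance |1-0|+|0-1| = 2
Tile 1: at (1,1), goal (0,0), distance |1-0|+|1-0| = 2
Tile 5: at (1,2), goal (1,1), distance |1-1|+|2-1| = 1
Tile 4: at (2,0), goal (1,0), distance |2-1|+|0-0| = 1
Tile 7: at (2,1), goal (2,0), distance |2-2|+|1-0| = 1
Sum: 3 + 1 + 3 + 2 + 2 + 1 + 1 + 1 = 14

Answer: 14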